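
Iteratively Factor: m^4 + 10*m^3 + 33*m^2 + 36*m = (m + 3)*(m^3 + 7*m^2 + 12*m) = (m + 3)^2*(m^2 + 4*m) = m*(m + 3)^2*(m + 4)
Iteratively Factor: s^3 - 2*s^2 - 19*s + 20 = (s - 5)*(s^2 + 3*s - 4) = (s - 5)*(s - 1)*(s + 4)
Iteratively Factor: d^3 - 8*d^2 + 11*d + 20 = (d - 4)*(d^2 - 4*d - 5) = (d - 5)*(d - 4)*(d + 1)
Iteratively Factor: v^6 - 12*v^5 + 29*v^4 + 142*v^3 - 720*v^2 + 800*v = (v - 5)*(v^5 - 7*v^4 - 6*v^3 + 112*v^2 - 160*v) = (v - 5)^2*(v^4 - 2*v^3 - 16*v^2 + 32*v) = v*(v - 5)^2*(v^3 - 2*v^2 - 16*v + 32) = v*(v - 5)^2*(v + 4)*(v^2 - 6*v + 8) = v*(v - 5)^2*(v - 4)*(v + 4)*(v - 2)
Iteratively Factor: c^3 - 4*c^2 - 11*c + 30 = (c + 3)*(c^2 - 7*c + 10) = (c - 2)*(c + 3)*(c - 5)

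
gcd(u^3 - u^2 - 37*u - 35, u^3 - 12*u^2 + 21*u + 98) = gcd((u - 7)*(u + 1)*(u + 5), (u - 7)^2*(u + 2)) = u - 7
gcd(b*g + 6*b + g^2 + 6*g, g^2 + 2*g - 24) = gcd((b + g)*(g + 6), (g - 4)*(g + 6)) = g + 6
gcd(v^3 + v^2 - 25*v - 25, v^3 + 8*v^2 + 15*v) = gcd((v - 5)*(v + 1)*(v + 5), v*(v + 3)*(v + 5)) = v + 5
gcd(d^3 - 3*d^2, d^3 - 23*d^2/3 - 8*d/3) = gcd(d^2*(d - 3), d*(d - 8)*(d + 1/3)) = d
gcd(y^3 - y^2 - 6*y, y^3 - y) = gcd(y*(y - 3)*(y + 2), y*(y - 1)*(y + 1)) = y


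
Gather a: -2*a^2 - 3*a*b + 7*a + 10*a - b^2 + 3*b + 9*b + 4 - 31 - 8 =-2*a^2 + a*(17 - 3*b) - b^2 + 12*b - 35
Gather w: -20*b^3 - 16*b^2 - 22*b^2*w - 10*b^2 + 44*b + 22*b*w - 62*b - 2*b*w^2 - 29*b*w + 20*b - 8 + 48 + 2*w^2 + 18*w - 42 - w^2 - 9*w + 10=-20*b^3 - 26*b^2 + 2*b + w^2*(1 - 2*b) + w*(-22*b^2 - 7*b + 9) + 8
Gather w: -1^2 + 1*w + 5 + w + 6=2*w + 10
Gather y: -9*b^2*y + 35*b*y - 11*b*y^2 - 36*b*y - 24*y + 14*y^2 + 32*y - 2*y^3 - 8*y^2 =-2*y^3 + y^2*(6 - 11*b) + y*(-9*b^2 - b + 8)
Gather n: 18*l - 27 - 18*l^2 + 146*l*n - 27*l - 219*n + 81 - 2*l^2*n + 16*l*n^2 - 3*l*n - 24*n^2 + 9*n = -18*l^2 - 9*l + n^2*(16*l - 24) + n*(-2*l^2 + 143*l - 210) + 54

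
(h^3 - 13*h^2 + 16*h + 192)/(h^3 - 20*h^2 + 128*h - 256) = (h + 3)/(h - 4)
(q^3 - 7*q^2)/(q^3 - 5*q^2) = (q - 7)/(q - 5)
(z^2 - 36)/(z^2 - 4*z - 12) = (z + 6)/(z + 2)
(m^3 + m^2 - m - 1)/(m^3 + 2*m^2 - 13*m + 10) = (m^2 + 2*m + 1)/(m^2 + 3*m - 10)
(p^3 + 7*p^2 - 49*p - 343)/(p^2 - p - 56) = (p^2 - 49)/(p - 8)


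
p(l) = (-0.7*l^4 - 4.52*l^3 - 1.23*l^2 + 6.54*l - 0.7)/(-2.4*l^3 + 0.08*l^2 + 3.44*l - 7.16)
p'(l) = (7.2*l^2 - 0.16*l - 3.44)*(-0.7*l^4 - 4.52*l^3 - 1.23*l^2 + 6.54*l - 0.7)/(-2.4*l^3 + 0.08*l^2 + 3.44*l - 7.16)^2 + (-2.8*l^3 - 13.56*l^2 - 2.46*l + 6.54)/(-2.4*l^3 + 0.08*l^2 + 3.44*l - 7.16)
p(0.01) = 0.09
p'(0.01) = -0.87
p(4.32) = 3.28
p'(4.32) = 0.31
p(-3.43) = 0.61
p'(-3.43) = 0.23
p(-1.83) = 2.01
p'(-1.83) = 16.44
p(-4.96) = 0.24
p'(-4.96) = 0.25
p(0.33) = -0.19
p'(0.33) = -0.76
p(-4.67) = 0.31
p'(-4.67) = 0.25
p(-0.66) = 0.50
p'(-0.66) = -0.34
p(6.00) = 3.76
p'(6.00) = 0.28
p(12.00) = 5.47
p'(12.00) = 0.29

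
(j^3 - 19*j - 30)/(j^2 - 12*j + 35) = (j^2 + 5*j + 6)/(j - 7)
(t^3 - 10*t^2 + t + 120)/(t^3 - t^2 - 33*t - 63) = (t^2 - 13*t + 40)/(t^2 - 4*t - 21)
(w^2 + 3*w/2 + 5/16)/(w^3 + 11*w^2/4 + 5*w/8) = (4*w + 5)/(2*w*(2*w + 5))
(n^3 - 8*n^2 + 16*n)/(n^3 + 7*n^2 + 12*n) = (n^2 - 8*n + 16)/(n^2 + 7*n + 12)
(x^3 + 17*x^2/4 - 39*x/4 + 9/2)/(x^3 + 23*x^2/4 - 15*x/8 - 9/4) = 2*(x - 1)/(2*x + 1)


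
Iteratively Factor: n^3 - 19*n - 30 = (n + 3)*(n^2 - 3*n - 10) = (n + 2)*(n + 3)*(n - 5)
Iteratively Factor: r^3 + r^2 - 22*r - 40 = (r + 2)*(r^2 - r - 20) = (r - 5)*(r + 2)*(r + 4)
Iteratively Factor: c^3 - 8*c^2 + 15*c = (c - 3)*(c^2 - 5*c) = (c - 5)*(c - 3)*(c)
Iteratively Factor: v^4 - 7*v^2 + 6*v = (v)*(v^3 - 7*v + 6) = v*(v - 1)*(v^2 + v - 6) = v*(v - 2)*(v - 1)*(v + 3)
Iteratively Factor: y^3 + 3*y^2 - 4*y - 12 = (y + 2)*(y^2 + y - 6) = (y + 2)*(y + 3)*(y - 2)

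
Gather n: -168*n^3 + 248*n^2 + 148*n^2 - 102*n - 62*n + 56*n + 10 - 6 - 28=-168*n^3 + 396*n^2 - 108*n - 24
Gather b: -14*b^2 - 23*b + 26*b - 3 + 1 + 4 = -14*b^2 + 3*b + 2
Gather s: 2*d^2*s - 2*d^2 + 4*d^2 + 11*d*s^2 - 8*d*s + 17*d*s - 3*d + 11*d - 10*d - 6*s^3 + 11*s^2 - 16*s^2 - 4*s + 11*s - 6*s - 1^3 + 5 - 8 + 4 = 2*d^2 - 2*d - 6*s^3 + s^2*(11*d - 5) + s*(2*d^2 + 9*d + 1)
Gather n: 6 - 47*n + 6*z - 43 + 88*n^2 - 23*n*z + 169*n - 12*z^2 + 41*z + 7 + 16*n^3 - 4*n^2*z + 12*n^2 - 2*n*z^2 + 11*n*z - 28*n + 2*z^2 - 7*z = 16*n^3 + n^2*(100 - 4*z) + n*(-2*z^2 - 12*z + 94) - 10*z^2 + 40*z - 30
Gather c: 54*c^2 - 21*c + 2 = 54*c^2 - 21*c + 2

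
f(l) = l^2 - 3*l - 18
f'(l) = 2*l - 3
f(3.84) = -14.77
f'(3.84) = 4.68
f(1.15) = -20.13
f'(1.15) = -0.70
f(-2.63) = -3.19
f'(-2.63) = -8.26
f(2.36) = -19.51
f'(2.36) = 1.72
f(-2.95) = -0.45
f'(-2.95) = -8.90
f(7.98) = 21.74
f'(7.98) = 12.96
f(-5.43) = 27.77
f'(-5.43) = -13.86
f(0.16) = -18.45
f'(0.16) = -2.68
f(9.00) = 36.00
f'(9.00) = 15.00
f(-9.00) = 90.00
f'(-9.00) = -21.00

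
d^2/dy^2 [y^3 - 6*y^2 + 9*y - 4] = 6*y - 12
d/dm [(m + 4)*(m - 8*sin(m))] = m - (m + 4)*(8*cos(m) - 1) - 8*sin(m)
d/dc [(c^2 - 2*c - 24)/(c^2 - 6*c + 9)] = 2*(27 - 2*c)/(c^3 - 9*c^2 + 27*c - 27)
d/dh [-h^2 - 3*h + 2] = -2*h - 3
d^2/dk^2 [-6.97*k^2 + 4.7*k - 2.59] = -13.9400000000000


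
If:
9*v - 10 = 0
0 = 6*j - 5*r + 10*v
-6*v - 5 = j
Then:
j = -35/3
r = -106/9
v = 10/9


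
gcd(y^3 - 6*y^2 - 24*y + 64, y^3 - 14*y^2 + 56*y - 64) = y^2 - 10*y + 16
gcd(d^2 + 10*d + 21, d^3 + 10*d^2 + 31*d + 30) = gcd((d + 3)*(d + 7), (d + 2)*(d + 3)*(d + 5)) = d + 3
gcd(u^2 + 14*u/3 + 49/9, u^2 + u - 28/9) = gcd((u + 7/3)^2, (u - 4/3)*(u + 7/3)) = u + 7/3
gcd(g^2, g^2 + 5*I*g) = g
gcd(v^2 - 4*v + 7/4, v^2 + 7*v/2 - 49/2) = v - 7/2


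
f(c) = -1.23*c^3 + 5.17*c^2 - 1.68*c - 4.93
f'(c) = -3.69*c^2 + 10.34*c - 1.68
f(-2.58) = 54.94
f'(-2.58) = -52.92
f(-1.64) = 17.16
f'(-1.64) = -28.56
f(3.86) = -5.12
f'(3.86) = -16.75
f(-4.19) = 183.35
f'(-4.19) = -109.79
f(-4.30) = 195.68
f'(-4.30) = -114.37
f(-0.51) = -2.57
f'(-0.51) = -7.91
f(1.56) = 0.36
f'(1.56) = 5.47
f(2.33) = 3.66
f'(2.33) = 2.38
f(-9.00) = 1325.63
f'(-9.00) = -393.63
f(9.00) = -497.95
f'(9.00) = -207.51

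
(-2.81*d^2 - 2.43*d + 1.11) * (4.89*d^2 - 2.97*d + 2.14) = -13.7409*d^4 - 3.537*d^3 + 6.6316*d^2 - 8.4969*d + 2.3754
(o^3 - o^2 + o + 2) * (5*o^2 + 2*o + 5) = 5*o^5 - 3*o^4 + 8*o^3 + 7*o^2 + 9*o + 10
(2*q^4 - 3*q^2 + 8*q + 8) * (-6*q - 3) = -12*q^5 - 6*q^4 + 18*q^3 - 39*q^2 - 72*q - 24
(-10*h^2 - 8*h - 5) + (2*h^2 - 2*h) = -8*h^2 - 10*h - 5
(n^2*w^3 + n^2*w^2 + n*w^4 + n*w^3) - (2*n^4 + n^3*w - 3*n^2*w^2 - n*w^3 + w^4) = -2*n^4 - n^3*w + n^2*w^3 + 4*n^2*w^2 + n*w^4 + 2*n*w^3 - w^4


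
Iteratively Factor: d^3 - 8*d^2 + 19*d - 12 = (d - 1)*(d^2 - 7*d + 12) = (d - 4)*(d - 1)*(d - 3)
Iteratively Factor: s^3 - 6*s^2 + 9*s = (s)*(s^2 - 6*s + 9) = s*(s - 3)*(s - 3)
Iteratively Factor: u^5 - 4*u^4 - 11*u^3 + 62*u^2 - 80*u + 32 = (u - 4)*(u^4 - 11*u^2 + 18*u - 8) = (u - 4)*(u - 1)*(u^3 + u^2 - 10*u + 8) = (u - 4)*(u - 1)*(u + 4)*(u^2 - 3*u + 2) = (u - 4)*(u - 2)*(u - 1)*(u + 4)*(u - 1)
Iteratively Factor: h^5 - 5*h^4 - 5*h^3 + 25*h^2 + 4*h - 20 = (h + 1)*(h^4 - 6*h^3 + h^2 + 24*h - 20) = (h + 1)*(h + 2)*(h^3 - 8*h^2 + 17*h - 10) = (h - 5)*(h + 1)*(h + 2)*(h^2 - 3*h + 2) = (h - 5)*(h - 1)*(h + 1)*(h + 2)*(h - 2)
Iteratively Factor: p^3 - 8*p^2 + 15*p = (p - 5)*(p^2 - 3*p) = p*(p - 5)*(p - 3)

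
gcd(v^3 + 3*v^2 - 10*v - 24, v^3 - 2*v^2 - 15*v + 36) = v^2 + v - 12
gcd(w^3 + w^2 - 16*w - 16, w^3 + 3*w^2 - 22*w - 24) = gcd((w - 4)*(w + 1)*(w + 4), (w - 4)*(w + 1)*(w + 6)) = w^2 - 3*w - 4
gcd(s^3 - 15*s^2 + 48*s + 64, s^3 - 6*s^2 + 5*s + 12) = s + 1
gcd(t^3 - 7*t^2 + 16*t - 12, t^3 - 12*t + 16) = t^2 - 4*t + 4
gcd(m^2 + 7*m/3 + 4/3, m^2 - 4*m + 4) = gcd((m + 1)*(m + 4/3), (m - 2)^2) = 1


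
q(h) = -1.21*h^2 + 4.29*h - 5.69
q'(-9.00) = 26.07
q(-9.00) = -142.31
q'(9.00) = -17.49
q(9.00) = -65.09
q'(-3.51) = 12.78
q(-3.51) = -35.66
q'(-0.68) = 5.94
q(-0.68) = -9.17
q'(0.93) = 2.04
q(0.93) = -2.75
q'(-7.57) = 22.61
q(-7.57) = -107.50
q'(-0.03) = 4.36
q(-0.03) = -5.82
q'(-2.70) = 10.82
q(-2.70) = -26.09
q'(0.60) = 2.84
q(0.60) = -3.55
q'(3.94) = -5.24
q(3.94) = -7.57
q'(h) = 4.29 - 2.42*h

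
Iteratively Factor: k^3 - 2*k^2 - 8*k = (k - 4)*(k^2 + 2*k) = k*(k - 4)*(k + 2)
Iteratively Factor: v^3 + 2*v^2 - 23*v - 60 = (v + 3)*(v^2 - v - 20) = (v - 5)*(v + 3)*(v + 4)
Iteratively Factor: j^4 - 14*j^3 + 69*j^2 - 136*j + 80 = (j - 4)*(j^3 - 10*j^2 + 29*j - 20) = (j - 4)^2*(j^2 - 6*j + 5) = (j - 4)^2*(j - 1)*(j - 5)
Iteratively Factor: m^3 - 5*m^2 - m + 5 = (m + 1)*(m^2 - 6*m + 5) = (m - 5)*(m + 1)*(m - 1)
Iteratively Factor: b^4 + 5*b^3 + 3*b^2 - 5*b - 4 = (b + 1)*(b^3 + 4*b^2 - b - 4) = (b + 1)^2*(b^2 + 3*b - 4) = (b - 1)*(b + 1)^2*(b + 4)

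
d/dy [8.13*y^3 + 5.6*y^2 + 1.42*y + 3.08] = 24.39*y^2 + 11.2*y + 1.42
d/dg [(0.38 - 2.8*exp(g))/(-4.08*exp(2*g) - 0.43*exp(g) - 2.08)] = (-11.424*exp(2*g) + 3.1008*exp(g) + 5.9874)*exp(g)/(16.6464*exp(4*g) + 3.5088*exp(3*g) + 17.1577*exp(2*g) + 1.7888*exp(g) + 4.3264)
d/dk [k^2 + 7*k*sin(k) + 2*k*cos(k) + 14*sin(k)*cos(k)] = -2*k*sin(k) + 7*k*cos(k) + 2*k + 7*sin(k) + 2*cos(k) + 14*cos(2*k)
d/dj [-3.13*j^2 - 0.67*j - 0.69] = -6.26*j - 0.67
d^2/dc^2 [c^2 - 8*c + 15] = 2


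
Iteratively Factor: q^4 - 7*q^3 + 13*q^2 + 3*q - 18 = (q + 1)*(q^3 - 8*q^2 + 21*q - 18) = (q - 3)*(q + 1)*(q^2 - 5*q + 6) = (q - 3)*(q - 2)*(q + 1)*(q - 3)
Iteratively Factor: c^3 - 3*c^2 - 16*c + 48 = (c - 3)*(c^2 - 16) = (c - 4)*(c - 3)*(c + 4)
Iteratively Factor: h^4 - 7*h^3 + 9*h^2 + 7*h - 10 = (h - 2)*(h^3 - 5*h^2 - h + 5) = (h - 5)*(h - 2)*(h^2 - 1) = (h - 5)*(h - 2)*(h - 1)*(h + 1)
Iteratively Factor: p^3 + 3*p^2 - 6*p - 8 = (p + 4)*(p^2 - p - 2) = (p - 2)*(p + 4)*(p + 1)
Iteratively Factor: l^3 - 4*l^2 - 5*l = (l)*(l^2 - 4*l - 5) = l*(l - 5)*(l + 1)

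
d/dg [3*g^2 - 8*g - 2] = 6*g - 8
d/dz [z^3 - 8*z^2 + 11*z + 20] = 3*z^2 - 16*z + 11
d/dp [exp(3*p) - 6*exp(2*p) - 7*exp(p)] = (3*exp(2*p) - 12*exp(p) - 7)*exp(p)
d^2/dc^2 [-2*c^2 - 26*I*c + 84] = -4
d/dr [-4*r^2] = -8*r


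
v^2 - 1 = (v - 1)*(v + 1)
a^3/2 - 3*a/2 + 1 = (a/2 + 1)*(a - 1)^2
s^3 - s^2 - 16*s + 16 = (s - 4)*(s - 1)*(s + 4)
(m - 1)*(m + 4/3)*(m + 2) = m^3 + 7*m^2/3 - 2*m/3 - 8/3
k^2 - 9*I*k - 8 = (k - 8*I)*(k - I)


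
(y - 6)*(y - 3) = y^2 - 9*y + 18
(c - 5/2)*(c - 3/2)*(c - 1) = c^3 - 5*c^2 + 31*c/4 - 15/4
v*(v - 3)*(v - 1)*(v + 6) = v^4 + 2*v^3 - 21*v^2 + 18*v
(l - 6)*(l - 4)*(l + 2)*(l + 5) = l^4 - 3*l^3 - 36*l^2 + 68*l + 240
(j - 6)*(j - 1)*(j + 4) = j^3 - 3*j^2 - 22*j + 24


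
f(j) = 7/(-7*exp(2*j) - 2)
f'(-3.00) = 0.06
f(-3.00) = -3.47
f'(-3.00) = 0.06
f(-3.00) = -3.47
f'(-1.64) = 0.72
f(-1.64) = -3.09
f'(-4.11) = 0.01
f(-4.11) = -3.50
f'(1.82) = 0.05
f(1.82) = -0.03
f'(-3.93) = 0.01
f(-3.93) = -3.50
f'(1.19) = 0.18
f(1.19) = -0.09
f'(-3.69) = 0.02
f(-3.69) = -3.49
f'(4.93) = 0.00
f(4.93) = -0.00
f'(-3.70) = 0.01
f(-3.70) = -3.49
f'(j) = 98*exp(2*j)/(-7*exp(2*j) - 2)^2 = 98*exp(2*j)/(7*exp(2*j) + 2)^2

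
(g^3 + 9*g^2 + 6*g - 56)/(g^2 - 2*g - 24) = (g^2 + 5*g - 14)/(g - 6)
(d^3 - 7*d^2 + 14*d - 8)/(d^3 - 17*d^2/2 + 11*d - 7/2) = 2*(d^2 - 6*d + 8)/(2*d^2 - 15*d + 7)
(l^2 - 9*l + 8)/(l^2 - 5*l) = (l^2 - 9*l + 8)/(l*(l - 5))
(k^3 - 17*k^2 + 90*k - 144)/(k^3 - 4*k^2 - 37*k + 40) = (k^2 - 9*k + 18)/(k^2 + 4*k - 5)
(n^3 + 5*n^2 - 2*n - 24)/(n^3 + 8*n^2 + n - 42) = (n + 4)/(n + 7)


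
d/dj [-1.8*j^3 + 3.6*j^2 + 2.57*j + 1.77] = -5.4*j^2 + 7.2*j + 2.57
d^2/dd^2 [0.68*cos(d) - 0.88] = -0.68*cos(d)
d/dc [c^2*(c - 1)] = c*(3*c - 2)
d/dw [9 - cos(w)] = sin(w)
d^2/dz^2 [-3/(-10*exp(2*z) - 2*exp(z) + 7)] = 6*(4*(10*exp(z) + 1)^2*exp(z) - (20*exp(z) + 1)*(10*exp(2*z) + 2*exp(z) - 7))*exp(z)/(10*exp(2*z) + 2*exp(z) - 7)^3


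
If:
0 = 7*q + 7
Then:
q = -1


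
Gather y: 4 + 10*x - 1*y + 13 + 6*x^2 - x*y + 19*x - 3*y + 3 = 6*x^2 + 29*x + y*(-x - 4) + 20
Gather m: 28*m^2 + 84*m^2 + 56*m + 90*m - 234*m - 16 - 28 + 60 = 112*m^2 - 88*m + 16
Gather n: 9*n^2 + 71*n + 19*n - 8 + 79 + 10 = 9*n^2 + 90*n + 81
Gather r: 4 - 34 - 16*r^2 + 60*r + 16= -16*r^2 + 60*r - 14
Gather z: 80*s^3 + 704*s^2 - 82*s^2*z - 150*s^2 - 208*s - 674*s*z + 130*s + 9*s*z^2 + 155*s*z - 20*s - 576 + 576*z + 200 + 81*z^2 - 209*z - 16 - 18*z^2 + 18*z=80*s^3 + 554*s^2 - 98*s + z^2*(9*s + 63) + z*(-82*s^2 - 519*s + 385) - 392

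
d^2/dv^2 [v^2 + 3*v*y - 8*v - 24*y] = 2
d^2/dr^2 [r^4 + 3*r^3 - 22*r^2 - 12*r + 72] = 12*r^2 + 18*r - 44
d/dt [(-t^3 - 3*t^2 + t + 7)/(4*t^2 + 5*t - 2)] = (-4*t^4 - 10*t^3 - 13*t^2 - 44*t - 37)/(16*t^4 + 40*t^3 + 9*t^2 - 20*t + 4)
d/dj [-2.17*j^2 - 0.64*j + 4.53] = -4.34*j - 0.64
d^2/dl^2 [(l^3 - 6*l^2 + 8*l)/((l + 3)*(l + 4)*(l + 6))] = 2*(-19*l^6 - 138*l^5 + 852*l^4 + 10136*l^3 + 25056*l^2 - 6912*l - 62208)/(l^9 + 39*l^8 + 669*l^7 + 6625*l^6 + 41742*l^5 + 173556*l^4 + 476280*l^3 + 832032*l^2 + 839808*l + 373248)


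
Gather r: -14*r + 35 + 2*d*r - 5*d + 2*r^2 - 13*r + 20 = -5*d + 2*r^2 + r*(2*d - 27) + 55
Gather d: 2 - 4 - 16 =-18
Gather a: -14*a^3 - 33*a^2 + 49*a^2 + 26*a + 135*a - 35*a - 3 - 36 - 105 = -14*a^3 + 16*a^2 + 126*a - 144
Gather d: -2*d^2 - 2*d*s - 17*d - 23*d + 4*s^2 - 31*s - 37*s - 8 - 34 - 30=-2*d^2 + d*(-2*s - 40) + 4*s^2 - 68*s - 72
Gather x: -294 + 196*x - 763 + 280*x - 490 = 476*x - 1547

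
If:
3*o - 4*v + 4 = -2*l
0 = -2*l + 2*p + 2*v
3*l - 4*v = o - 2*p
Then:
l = 22*v/17 - 4/17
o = 8*v/17 - 20/17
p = 5*v/17 - 4/17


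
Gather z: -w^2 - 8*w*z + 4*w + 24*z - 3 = -w^2 + 4*w + z*(24 - 8*w) - 3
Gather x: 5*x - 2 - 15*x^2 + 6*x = -15*x^2 + 11*x - 2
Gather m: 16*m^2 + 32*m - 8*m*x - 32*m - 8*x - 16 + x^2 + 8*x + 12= 16*m^2 - 8*m*x + x^2 - 4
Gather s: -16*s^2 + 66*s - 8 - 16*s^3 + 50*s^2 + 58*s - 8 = -16*s^3 + 34*s^2 + 124*s - 16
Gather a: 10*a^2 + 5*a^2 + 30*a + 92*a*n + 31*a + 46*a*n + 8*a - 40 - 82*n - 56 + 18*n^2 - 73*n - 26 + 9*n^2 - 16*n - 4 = 15*a^2 + a*(138*n + 69) + 27*n^2 - 171*n - 126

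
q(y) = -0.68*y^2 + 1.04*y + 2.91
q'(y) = 1.04 - 1.36*y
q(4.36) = -5.48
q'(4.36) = -4.89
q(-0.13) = 2.76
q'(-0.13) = 1.22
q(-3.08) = -6.74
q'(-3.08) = 5.23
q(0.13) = 3.03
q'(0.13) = 0.86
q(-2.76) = -5.14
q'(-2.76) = 4.79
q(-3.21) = -7.44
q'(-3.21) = 5.41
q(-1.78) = -1.10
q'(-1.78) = 3.46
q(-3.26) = -7.71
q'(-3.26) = 5.47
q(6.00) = -15.33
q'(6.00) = -7.12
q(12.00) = -82.53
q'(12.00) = -15.28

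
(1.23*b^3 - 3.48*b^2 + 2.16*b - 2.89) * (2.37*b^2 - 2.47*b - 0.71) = 2.9151*b^5 - 11.2857*b^4 + 12.8415*b^3 - 9.7137*b^2 + 5.6047*b + 2.0519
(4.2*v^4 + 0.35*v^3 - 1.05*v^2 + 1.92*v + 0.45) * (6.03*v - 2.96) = 25.326*v^5 - 10.3215*v^4 - 7.3675*v^3 + 14.6856*v^2 - 2.9697*v - 1.332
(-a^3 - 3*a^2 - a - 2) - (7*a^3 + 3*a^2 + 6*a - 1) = -8*a^3 - 6*a^2 - 7*a - 1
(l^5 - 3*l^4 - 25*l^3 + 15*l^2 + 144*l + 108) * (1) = l^5 - 3*l^4 - 25*l^3 + 15*l^2 + 144*l + 108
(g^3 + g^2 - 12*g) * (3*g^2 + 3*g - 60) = 3*g^5 + 6*g^4 - 93*g^3 - 96*g^2 + 720*g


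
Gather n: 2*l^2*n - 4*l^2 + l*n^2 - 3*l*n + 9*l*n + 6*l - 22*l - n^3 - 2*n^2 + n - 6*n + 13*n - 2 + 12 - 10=-4*l^2 - 16*l - n^3 + n^2*(l - 2) + n*(2*l^2 + 6*l + 8)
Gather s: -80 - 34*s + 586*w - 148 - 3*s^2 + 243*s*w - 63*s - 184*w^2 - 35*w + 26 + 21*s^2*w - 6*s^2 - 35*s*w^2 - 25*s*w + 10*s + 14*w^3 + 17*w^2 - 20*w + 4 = s^2*(21*w - 9) + s*(-35*w^2 + 218*w - 87) + 14*w^3 - 167*w^2 + 531*w - 198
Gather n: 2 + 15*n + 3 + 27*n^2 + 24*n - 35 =27*n^2 + 39*n - 30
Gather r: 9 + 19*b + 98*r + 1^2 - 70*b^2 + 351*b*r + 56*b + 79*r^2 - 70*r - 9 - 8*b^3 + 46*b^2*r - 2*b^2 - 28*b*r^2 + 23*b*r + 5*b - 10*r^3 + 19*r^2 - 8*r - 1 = -8*b^3 - 72*b^2 + 80*b - 10*r^3 + r^2*(98 - 28*b) + r*(46*b^2 + 374*b + 20)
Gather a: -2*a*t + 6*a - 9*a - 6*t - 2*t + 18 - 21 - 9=a*(-2*t - 3) - 8*t - 12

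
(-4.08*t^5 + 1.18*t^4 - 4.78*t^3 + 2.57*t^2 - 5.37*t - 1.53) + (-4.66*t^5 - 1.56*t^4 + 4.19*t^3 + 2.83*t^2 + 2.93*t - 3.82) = -8.74*t^5 - 0.38*t^4 - 0.59*t^3 + 5.4*t^2 - 2.44*t - 5.35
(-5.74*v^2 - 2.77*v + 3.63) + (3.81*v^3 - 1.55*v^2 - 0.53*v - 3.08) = 3.81*v^3 - 7.29*v^2 - 3.3*v + 0.55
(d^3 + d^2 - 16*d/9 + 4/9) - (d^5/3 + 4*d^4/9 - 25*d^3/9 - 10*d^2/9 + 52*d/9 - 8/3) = -d^5/3 - 4*d^4/9 + 34*d^3/9 + 19*d^2/9 - 68*d/9 + 28/9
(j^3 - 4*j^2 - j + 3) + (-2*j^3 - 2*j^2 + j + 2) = -j^3 - 6*j^2 + 5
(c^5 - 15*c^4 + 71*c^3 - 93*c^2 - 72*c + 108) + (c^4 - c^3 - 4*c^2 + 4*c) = c^5 - 14*c^4 + 70*c^3 - 97*c^2 - 68*c + 108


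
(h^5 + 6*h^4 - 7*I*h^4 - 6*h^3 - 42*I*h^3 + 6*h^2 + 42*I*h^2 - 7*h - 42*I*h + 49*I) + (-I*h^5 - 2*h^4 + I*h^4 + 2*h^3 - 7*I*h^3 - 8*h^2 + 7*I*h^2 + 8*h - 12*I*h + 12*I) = h^5 - I*h^5 + 4*h^4 - 6*I*h^4 - 4*h^3 - 49*I*h^3 - 2*h^2 + 49*I*h^2 + h - 54*I*h + 61*I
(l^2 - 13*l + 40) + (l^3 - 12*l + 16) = l^3 + l^2 - 25*l + 56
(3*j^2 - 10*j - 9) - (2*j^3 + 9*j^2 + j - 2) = -2*j^3 - 6*j^2 - 11*j - 7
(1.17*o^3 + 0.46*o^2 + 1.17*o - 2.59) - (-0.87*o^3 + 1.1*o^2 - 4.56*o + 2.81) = 2.04*o^3 - 0.64*o^2 + 5.73*o - 5.4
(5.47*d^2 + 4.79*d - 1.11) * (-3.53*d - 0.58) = -19.3091*d^3 - 20.0813*d^2 + 1.1401*d + 0.6438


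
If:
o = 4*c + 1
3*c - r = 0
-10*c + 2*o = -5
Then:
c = 7/2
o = 15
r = 21/2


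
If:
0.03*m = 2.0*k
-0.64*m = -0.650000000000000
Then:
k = 0.02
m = 1.02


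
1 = 1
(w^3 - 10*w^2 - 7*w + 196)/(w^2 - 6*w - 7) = (w^2 - 3*w - 28)/(w + 1)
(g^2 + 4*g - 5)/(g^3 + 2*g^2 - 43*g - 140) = (g - 1)/(g^2 - 3*g - 28)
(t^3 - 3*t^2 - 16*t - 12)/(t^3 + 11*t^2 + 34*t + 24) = (t^2 - 4*t - 12)/(t^2 + 10*t + 24)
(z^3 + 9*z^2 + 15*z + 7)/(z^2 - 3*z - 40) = (z^3 + 9*z^2 + 15*z + 7)/(z^2 - 3*z - 40)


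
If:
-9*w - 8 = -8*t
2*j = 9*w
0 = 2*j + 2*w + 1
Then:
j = -9/22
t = 79/88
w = -1/11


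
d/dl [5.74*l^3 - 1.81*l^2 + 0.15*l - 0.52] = 17.22*l^2 - 3.62*l + 0.15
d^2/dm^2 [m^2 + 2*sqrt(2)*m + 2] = 2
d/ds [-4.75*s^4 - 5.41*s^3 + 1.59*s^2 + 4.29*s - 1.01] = -19.0*s^3 - 16.23*s^2 + 3.18*s + 4.29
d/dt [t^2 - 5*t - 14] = 2*t - 5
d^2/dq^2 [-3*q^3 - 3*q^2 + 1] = -18*q - 6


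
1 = 1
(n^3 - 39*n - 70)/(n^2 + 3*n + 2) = (n^2 - 2*n - 35)/(n + 1)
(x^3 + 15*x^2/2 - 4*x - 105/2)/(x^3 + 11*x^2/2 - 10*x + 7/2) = (2*x^2 + x - 15)/(2*x^2 - 3*x + 1)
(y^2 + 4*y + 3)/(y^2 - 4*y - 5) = (y + 3)/(y - 5)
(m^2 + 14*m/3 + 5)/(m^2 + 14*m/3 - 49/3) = (3*m^2 + 14*m + 15)/(3*m^2 + 14*m - 49)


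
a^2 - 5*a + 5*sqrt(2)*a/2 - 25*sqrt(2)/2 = (a - 5)*(a + 5*sqrt(2)/2)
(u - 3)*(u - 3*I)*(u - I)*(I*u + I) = I*u^4 + 4*u^3 - 2*I*u^3 - 8*u^2 - 6*I*u^2 - 12*u + 6*I*u + 9*I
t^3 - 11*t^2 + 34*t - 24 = (t - 6)*(t - 4)*(t - 1)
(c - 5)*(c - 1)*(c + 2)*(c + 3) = c^4 - c^3 - 19*c^2 - 11*c + 30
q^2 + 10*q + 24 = (q + 4)*(q + 6)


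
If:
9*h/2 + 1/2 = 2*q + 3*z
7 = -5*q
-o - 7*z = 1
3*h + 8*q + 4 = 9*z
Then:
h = -57/35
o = 42/5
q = -7/5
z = -47/35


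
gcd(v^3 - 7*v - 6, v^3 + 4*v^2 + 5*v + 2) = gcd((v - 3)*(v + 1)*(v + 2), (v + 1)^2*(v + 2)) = v^2 + 3*v + 2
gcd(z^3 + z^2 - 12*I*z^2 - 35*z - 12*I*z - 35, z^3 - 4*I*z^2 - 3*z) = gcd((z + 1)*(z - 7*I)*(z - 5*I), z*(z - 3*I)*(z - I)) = 1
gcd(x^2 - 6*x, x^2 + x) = x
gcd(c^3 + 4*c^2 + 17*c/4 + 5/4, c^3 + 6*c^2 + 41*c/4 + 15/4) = c^2 + 3*c + 5/4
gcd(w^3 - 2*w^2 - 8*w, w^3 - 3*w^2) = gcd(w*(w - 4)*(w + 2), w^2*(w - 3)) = w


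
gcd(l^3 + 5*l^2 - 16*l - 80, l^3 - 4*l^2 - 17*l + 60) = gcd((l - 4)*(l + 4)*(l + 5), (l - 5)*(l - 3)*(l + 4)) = l + 4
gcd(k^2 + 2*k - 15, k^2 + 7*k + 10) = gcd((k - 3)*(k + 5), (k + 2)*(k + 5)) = k + 5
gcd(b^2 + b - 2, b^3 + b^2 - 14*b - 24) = b + 2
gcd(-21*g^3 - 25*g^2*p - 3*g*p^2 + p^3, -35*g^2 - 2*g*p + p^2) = -7*g + p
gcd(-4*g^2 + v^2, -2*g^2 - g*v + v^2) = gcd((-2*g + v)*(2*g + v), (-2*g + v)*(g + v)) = -2*g + v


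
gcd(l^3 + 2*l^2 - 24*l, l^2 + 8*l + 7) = 1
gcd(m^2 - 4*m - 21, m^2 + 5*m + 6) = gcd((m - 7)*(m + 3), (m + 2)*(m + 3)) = m + 3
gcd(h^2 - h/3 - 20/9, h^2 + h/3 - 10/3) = h - 5/3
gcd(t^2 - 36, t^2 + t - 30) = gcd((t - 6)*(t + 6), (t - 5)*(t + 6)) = t + 6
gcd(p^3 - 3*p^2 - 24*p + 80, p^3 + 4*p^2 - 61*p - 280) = p + 5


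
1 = 1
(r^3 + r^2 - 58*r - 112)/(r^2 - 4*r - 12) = (r^2 - r - 56)/(r - 6)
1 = 1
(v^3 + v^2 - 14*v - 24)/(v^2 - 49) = (v^3 + v^2 - 14*v - 24)/(v^2 - 49)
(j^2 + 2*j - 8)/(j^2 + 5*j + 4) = (j - 2)/(j + 1)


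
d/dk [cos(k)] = -sin(k)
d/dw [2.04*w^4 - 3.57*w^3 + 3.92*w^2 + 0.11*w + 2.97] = 8.16*w^3 - 10.71*w^2 + 7.84*w + 0.11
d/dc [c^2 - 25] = 2*c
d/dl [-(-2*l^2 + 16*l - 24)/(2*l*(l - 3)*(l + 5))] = (-l^4 + 16*l^3 - 35*l^2 - 48*l + 180)/(l^2*(l^4 + 4*l^3 - 26*l^2 - 60*l + 225))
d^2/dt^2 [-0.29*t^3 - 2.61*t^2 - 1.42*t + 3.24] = -1.74*t - 5.22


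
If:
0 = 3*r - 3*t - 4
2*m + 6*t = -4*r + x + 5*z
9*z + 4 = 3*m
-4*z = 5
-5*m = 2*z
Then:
No Solution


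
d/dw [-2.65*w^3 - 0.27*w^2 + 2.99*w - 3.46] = -7.95*w^2 - 0.54*w + 2.99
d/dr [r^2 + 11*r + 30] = 2*r + 11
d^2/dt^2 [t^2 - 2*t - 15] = 2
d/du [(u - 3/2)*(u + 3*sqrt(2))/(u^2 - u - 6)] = (-6*sqrt(2)*u^2 + u^2 - 24*u + 18*sqrt(2)*u - 45*sqrt(2) + 18)/(2*(u^4 - 2*u^3 - 11*u^2 + 12*u + 36))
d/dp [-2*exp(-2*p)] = 4*exp(-2*p)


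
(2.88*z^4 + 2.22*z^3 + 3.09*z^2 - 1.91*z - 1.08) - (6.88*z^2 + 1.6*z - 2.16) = 2.88*z^4 + 2.22*z^3 - 3.79*z^2 - 3.51*z + 1.08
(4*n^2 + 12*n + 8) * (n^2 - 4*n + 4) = 4*n^4 - 4*n^3 - 24*n^2 + 16*n + 32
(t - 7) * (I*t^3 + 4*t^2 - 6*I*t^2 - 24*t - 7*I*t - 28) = I*t^4 + 4*t^3 - 13*I*t^3 - 52*t^2 + 35*I*t^2 + 140*t + 49*I*t + 196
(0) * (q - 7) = 0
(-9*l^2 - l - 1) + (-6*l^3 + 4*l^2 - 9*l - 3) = -6*l^3 - 5*l^2 - 10*l - 4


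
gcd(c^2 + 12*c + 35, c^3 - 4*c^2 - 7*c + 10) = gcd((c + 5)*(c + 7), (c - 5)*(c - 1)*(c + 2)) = 1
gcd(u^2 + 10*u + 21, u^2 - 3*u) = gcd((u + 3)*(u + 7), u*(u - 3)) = 1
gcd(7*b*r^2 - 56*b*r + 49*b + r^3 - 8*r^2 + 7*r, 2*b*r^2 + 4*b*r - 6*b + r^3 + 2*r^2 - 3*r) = r - 1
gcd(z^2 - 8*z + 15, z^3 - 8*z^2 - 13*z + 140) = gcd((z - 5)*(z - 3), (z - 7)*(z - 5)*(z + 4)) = z - 5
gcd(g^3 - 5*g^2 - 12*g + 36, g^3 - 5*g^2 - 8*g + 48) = g + 3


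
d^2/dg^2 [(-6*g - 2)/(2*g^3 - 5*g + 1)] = 4*(-(3*g + 1)*(6*g^2 - 5)^2 + 3*(6*g^2 + 2*g*(3*g + 1) - 5)*(2*g^3 - 5*g + 1))/(2*g^3 - 5*g + 1)^3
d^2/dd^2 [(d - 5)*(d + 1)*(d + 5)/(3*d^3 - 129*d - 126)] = 2*(d^3 + 51*d^2 + 75*d + 689)/(3*(d^6 - 3*d^5 - 123*d^4 + 251*d^3 + 5166*d^2 - 5292*d - 74088))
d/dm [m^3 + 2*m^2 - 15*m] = 3*m^2 + 4*m - 15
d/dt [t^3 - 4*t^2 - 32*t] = 3*t^2 - 8*t - 32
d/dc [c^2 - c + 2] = 2*c - 1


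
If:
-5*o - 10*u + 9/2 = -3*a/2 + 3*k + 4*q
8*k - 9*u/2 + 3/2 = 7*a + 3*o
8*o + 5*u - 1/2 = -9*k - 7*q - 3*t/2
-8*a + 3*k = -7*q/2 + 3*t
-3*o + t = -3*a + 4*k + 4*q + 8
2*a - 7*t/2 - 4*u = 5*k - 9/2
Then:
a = 207768/19769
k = 128775/39538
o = -445112/19769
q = 371745/19769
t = -55958/19769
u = 94603/19769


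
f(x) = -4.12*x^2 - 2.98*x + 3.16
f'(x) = -8.24*x - 2.98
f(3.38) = -53.98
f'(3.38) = -30.83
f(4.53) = -94.89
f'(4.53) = -40.31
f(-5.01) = -85.32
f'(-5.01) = 38.30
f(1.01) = -4.05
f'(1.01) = -11.30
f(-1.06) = 1.69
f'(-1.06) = 5.75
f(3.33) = -52.45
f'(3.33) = -30.42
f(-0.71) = 3.20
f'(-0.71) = 2.87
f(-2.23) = -10.68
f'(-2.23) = 15.40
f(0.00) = 3.16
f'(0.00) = -2.98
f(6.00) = -163.04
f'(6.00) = -52.42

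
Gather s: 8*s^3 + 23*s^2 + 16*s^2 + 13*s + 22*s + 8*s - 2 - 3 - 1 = 8*s^3 + 39*s^2 + 43*s - 6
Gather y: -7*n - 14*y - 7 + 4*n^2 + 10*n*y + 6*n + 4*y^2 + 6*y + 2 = 4*n^2 - n + 4*y^2 + y*(10*n - 8) - 5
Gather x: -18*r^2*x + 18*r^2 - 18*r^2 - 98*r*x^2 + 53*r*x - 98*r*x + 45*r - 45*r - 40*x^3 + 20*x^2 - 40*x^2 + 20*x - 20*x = -40*x^3 + x^2*(-98*r - 20) + x*(-18*r^2 - 45*r)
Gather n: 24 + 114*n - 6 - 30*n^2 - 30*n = -30*n^2 + 84*n + 18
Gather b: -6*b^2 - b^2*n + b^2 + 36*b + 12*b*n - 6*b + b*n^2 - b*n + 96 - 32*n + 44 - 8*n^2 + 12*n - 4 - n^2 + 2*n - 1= b^2*(-n - 5) + b*(n^2 + 11*n + 30) - 9*n^2 - 18*n + 135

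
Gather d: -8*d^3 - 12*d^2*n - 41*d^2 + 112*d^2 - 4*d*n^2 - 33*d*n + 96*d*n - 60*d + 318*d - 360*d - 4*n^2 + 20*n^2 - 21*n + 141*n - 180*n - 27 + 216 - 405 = -8*d^3 + d^2*(71 - 12*n) + d*(-4*n^2 + 63*n - 102) + 16*n^2 - 60*n - 216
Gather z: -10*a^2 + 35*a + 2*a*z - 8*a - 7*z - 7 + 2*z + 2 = -10*a^2 + 27*a + z*(2*a - 5) - 5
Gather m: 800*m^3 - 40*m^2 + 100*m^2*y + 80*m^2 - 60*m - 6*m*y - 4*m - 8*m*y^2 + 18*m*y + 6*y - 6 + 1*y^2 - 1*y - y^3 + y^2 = 800*m^3 + m^2*(100*y + 40) + m*(-8*y^2 + 12*y - 64) - y^3 + 2*y^2 + 5*y - 6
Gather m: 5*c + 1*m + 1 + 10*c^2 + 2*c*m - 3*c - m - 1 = 10*c^2 + 2*c*m + 2*c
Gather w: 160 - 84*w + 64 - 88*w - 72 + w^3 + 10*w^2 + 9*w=w^3 + 10*w^2 - 163*w + 152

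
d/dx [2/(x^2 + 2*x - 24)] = 4*(-x - 1)/(x^2 + 2*x - 24)^2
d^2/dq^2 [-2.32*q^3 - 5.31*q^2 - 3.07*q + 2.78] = -13.92*q - 10.62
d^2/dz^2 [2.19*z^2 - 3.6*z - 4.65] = 4.38000000000000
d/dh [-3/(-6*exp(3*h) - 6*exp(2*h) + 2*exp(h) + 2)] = 3*(-9*exp(2*h) - 6*exp(h) + 1)*exp(h)/(2*(3*exp(3*h) + 3*exp(2*h) - exp(h) - 1)^2)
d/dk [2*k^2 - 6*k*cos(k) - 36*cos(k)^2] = 6*k*sin(k) + 4*k + 36*sin(2*k) - 6*cos(k)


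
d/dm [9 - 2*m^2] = -4*m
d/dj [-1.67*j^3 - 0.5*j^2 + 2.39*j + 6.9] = -5.01*j^2 - 1.0*j + 2.39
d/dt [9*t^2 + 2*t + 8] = 18*t + 2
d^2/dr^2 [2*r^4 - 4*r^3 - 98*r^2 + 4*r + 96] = 24*r^2 - 24*r - 196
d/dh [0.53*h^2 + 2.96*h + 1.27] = 1.06*h + 2.96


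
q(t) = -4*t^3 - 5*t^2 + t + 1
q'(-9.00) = -881.00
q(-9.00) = 2503.00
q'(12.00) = -1847.00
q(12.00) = -7619.00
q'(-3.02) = -78.24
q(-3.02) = 62.55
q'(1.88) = -60.21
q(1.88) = -41.37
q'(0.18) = -1.19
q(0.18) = 0.99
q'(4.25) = -258.25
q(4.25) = -392.12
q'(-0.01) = 1.10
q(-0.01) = 0.99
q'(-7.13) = -537.74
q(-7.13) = 1189.55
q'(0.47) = -6.35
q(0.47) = -0.05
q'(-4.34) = -181.63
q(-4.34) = 229.47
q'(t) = -12*t^2 - 10*t + 1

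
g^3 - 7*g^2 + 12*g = g*(g - 4)*(g - 3)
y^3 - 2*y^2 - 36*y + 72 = (y - 6)*(y - 2)*(y + 6)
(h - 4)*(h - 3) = h^2 - 7*h + 12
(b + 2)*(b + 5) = b^2 + 7*b + 10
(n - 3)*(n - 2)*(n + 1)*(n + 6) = n^4 + 2*n^3 - 23*n^2 + 12*n + 36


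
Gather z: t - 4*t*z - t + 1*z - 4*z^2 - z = -4*t*z - 4*z^2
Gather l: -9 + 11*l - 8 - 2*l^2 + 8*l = -2*l^2 + 19*l - 17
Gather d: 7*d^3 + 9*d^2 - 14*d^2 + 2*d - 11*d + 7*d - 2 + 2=7*d^3 - 5*d^2 - 2*d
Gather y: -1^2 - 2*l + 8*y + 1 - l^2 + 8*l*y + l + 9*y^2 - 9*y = -l^2 - l + 9*y^2 + y*(8*l - 1)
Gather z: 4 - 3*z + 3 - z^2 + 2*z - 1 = -z^2 - z + 6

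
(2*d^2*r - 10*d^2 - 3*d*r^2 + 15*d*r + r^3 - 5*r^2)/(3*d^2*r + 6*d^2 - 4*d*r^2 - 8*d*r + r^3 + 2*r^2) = (-2*d*r + 10*d + r^2 - 5*r)/(-3*d*r - 6*d + r^2 + 2*r)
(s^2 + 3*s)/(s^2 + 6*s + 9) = s/(s + 3)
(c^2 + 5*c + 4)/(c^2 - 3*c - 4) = (c + 4)/(c - 4)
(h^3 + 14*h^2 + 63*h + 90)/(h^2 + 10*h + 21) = (h^2 + 11*h + 30)/(h + 7)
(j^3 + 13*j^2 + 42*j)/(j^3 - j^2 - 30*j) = (j^2 + 13*j + 42)/(j^2 - j - 30)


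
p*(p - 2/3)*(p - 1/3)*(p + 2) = p^4 + p^3 - 16*p^2/9 + 4*p/9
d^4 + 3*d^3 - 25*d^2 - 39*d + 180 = (d - 3)^2*(d + 4)*(d + 5)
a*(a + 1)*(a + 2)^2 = a^4 + 5*a^3 + 8*a^2 + 4*a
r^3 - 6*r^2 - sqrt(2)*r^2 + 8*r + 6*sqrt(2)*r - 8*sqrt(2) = (r - 4)*(r - 2)*(r - sqrt(2))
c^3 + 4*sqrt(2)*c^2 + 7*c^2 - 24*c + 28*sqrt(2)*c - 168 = (c + 7)*(c - 2*sqrt(2))*(c + 6*sqrt(2))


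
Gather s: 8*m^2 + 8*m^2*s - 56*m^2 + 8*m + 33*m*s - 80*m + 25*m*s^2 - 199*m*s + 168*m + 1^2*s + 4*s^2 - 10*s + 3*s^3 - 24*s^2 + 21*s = -48*m^2 + 96*m + 3*s^3 + s^2*(25*m - 20) + s*(8*m^2 - 166*m + 12)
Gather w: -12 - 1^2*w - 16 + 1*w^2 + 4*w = w^2 + 3*w - 28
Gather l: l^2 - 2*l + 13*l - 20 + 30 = l^2 + 11*l + 10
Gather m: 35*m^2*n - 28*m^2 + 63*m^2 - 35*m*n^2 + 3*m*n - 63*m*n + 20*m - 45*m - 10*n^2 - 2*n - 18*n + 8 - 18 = m^2*(35*n + 35) + m*(-35*n^2 - 60*n - 25) - 10*n^2 - 20*n - 10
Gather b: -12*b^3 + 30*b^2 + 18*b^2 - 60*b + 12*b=-12*b^3 + 48*b^2 - 48*b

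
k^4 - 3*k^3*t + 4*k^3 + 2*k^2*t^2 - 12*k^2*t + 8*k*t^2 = k*(k + 4)*(k - 2*t)*(k - t)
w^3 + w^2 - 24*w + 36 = (w - 3)*(w - 2)*(w + 6)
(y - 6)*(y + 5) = y^2 - y - 30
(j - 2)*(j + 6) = j^2 + 4*j - 12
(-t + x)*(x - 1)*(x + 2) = -t*x^2 - t*x + 2*t + x^3 + x^2 - 2*x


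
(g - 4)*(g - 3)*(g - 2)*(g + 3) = g^4 - 6*g^3 - g^2 + 54*g - 72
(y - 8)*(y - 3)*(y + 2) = y^3 - 9*y^2 + 2*y + 48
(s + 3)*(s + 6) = s^2 + 9*s + 18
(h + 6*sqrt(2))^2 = h^2 + 12*sqrt(2)*h + 72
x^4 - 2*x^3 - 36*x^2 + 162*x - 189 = (x - 3)^3*(x + 7)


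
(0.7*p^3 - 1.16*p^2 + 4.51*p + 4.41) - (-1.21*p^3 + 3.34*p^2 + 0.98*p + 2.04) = 1.91*p^3 - 4.5*p^2 + 3.53*p + 2.37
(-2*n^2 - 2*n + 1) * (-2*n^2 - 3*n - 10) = 4*n^4 + 10*n^3 + 24*n^2 + 17*n - 10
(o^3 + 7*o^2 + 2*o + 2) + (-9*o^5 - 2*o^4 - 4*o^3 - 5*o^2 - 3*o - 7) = -9*o^5 - 2*o^4 - 3*o^3 + 2*o^2 - o - 5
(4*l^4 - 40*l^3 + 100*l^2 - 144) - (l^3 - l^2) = 4*l^4 - 41*l^3 + 101*l^2 - 144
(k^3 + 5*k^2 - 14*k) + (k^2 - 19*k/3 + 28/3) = k^3 + 6*k^2 - 61*k/3 + 28/3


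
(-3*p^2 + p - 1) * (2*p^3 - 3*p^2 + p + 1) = -6*p^5 + 11*p^4 - 8*p^3 + p^2 - 1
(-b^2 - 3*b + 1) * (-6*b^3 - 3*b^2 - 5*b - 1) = 6*b^5 + 21*b^4 + 8*b^3 + 13*b^2 - 2*b - 1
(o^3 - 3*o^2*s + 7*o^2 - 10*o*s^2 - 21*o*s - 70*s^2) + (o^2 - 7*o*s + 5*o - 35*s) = o^3 - 3*o^2*s + 8*o^2 - 10*o*s^2 - 28*o*s + 5*o - 70*s^2 - 35*s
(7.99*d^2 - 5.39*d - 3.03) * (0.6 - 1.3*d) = -10.387*d^3 + 11.801*d^2 + 0.705000000000001*d - 1.818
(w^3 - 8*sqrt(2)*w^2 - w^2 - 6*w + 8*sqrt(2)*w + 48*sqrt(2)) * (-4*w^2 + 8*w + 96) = -4*w^5 + 12*w^4 + 32*sqrt(2)*w^4 - 96*sqrt(2)*w^3 + 112*w^3 - 896*sqrt(2)*w^2 - 144*w^2 - 576*w + 1152*sqrt(2)*w + 4608*sqrt(2)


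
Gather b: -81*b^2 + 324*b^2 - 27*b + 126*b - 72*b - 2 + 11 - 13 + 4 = 243*b^2 + 27*b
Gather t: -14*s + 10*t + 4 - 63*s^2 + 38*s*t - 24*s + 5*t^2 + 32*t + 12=-63*s^2 - 38*s + 5*t^2 + t*(38*s + 42) + 16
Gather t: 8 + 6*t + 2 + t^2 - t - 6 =t^2 + 5*t + 4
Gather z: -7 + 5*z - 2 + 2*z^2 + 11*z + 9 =2*z^2 + 16*z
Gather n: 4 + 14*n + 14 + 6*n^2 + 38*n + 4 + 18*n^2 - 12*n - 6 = 24*n^2 + 40*n + 16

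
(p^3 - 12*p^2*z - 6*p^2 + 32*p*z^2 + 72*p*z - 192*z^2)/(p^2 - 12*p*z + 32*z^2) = p - 6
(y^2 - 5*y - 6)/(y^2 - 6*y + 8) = (y^2 - 5*y - 6)/(y^2 - 6*y + 8)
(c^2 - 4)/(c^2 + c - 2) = (c - 2)/(c - 1)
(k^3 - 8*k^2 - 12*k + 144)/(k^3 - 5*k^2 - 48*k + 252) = (k + 4)/(k + 7)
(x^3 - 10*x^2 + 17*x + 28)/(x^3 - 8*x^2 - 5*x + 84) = (x + 1)/(x + 3)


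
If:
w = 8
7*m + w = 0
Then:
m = -8/7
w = 8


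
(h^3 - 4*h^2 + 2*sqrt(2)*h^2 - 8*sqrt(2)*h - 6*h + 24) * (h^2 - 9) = h^5 - 4*h^4 + 2*sqrt(2)*h^4 - 15*h^3 - 8*sqrt(2)*h^3 - 18*sqrt(2)*h^2 + 60*h^2 + 54*h + 72*sqrt(2)*h - 216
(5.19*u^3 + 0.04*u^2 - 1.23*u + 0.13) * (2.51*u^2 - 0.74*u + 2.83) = 13.0269*u^5 - 3.7402*u^4 + 11.5708*u^3 + 1.3497*u^2 - 3.5771*u + 0.3679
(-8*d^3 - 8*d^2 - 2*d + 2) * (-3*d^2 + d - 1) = 24*d^5 + 16*d^4 + 6*d^3 + 4*d - 2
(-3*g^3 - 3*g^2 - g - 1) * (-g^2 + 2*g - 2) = 3*g^5 - 3*g^4 + g^3 + 5*g^2 + 2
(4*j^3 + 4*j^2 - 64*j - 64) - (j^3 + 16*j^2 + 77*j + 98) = 3*j^3 - 12*j^2 - 141*j - 162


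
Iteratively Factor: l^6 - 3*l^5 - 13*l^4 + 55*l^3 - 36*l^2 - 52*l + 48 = (l - 1)*(l^5 - 2*l^4 - 15*l^3 + 40*l^2 + 4*l - 48) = (l - 1)*(l + 4)*(l^4 - 6*l^3 + 9*l^2 + 4*l - 12) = (l - 2)*(l - 1)*(l + 4)*(l^3 - 4*l^2 + l + 6) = (l - 3)*(l - 2)*(l - 1)*(l + 4)*(l^2 - l - 2) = (l - 3)*(l - 2)*(l - 1)*(l + 1)*(l + 4)*(l - 2)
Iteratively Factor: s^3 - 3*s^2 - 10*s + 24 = (s + 3)*(s^2 - 6*s + 8) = (s - 4)*(s + 3)*(s - 2)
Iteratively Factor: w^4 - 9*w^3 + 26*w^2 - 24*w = (w - 3)*(w^3 - 6*w^2 + 8*w) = w*(w - 3)*(w^2 - 6*w + 8) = w*(w - 3)*(w - 2)*(w - 4)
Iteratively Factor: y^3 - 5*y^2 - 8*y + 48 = (y - 4)*(y^2 - y - 12) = (y - 4)^2*(y + 3)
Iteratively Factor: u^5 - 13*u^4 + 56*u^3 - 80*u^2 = (u - 4)*(u^4 - 9*u^3 + 20*u^2) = (u - 5)*(u - 4)*(u^3 - 4*u^2) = (u - 5)*(u - 4)^2*(u^2) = u*(u - 5)*(u - 4)^2*(u)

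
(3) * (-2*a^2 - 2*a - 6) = -6*a^2 - 6*a - 18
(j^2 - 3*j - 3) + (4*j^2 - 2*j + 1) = 5*j^2 - 5*j - 2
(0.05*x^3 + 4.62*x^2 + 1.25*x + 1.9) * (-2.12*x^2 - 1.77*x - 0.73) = -0.106*x^5 - 9.8829*x^4 - 10.8639*x^3 - 9.6131*x^2 - 4.2755*x - 1.387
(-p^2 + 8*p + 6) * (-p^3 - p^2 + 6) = p^5 - 7*p^4 - 14*p^3 - 12*p^2 + 48*p + 36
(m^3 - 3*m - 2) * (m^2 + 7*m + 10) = m^5 + 7*m^4 + 7*m^3 - 23*m^2 - 44*m - 20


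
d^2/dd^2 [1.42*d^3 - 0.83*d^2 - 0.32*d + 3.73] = 8.52*d - 1.66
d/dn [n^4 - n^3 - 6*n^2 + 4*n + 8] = 4*n^3 - 3*n^2 - 12*n + 4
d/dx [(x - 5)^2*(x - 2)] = 3*(x - 5)*(x - 3)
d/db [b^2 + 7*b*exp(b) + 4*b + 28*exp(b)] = 7*b*exp(b) + 2*b + 35*exp(b) + 4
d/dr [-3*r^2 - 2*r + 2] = -6*r - 2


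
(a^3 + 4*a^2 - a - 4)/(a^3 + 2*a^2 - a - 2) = (a + 4)/(a + 2)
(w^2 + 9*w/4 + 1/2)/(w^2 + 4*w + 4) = (w + 1/4)/(w + 2)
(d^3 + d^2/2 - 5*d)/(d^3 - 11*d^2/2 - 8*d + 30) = d/(d - 6)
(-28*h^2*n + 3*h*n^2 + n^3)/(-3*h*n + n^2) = (28*h^2 - 3*h*n - n^2)/(3*h - n)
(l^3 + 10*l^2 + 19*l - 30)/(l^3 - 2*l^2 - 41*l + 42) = (l + 5)/(l - 7)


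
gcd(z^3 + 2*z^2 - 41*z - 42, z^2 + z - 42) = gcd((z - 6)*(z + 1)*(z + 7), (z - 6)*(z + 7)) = z^2 + z - 42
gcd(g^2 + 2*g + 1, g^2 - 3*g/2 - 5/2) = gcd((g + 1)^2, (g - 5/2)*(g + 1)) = g + 1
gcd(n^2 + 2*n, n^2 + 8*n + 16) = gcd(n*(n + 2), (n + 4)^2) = 1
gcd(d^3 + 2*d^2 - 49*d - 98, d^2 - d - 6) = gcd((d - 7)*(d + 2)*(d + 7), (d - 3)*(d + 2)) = d + 2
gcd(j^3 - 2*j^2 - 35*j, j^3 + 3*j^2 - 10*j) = j^2 + 5*j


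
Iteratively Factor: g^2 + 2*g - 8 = (g - 2)*(g + 4)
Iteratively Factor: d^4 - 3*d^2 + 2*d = (d + 2)*(d^3 - 2*d^2 + d) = (d - 1)*(d + 2)*(d^2 - d) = (d - 1)^2*(d + 2)*(d)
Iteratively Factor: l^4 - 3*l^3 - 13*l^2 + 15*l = (l)*(l^3 - 3*l^2 - 13*l + 15) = l*(l - 1)*(l^2 - 2*l - 15) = l*(l - 1)*(l + 3)*(l - 5)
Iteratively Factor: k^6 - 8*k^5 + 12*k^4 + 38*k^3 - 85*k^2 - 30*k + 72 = (k - 4)*(k^5 - 4*k^4 - 4*k^3 + 22*k^2 + 3*k - 18) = (k - 4)*(k + 1)*(k^4 - 5*k^3 + k^2 + 21*k - 18) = (k - 4)*(k + 1)*(k + 2)*(k^3 - 7*k^2 + 15*k - 9) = (k - 4)*(k - 3)*(k + 1)*(k + 2)*(k^2 - 4*k + 3) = (k - 4)*(k - 3)*(k - 1)*(k + 1)*(k + 2)*(k - 3)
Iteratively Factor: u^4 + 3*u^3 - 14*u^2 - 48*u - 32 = (u + 2)*(u^3 + u^2 - 16*u - 16) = (u - 4)*(u + 2)*(u^2 + 5*u + 4) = (u - 4)*(u + 2)*(u + 4)*(u + 1)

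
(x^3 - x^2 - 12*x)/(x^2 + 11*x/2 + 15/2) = 2*x*(x - 4)/(2*x + 5)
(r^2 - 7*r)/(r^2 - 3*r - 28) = r/(r + 4)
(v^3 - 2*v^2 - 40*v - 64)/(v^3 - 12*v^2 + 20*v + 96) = (v + 4)/(v - 6)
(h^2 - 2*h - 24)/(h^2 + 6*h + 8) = (h - 6)/(h + 2)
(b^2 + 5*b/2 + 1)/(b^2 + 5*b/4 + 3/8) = 4*(b + 2)/(4*b + 3)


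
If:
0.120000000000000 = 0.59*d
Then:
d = 0.20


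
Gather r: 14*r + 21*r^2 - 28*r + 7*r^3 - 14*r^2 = 7*r^3 + 7*r^2 - 14*r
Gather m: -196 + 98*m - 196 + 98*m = 196*m - 392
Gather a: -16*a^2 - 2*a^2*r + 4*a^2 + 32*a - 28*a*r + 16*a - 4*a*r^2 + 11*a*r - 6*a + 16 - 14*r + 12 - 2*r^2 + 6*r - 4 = a^2*(-2*r - 12) + a*(-4*r^2 - 17*r + 42) - 2*r^2 - 8*r + 24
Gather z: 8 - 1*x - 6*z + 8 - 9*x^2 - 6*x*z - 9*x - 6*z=-9*x^2 - 10*x + z*(-6*x - 12) + 16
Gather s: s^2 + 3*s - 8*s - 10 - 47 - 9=s^2 - 5*s - 66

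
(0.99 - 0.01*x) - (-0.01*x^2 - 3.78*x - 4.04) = 0.01*x^2 + 3.77*x + 5.03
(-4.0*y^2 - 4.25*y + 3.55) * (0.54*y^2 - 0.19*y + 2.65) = -2.16*y^4 - 1.535*y^3 - 7.8755*y^2 - 11.937*y + 9.4075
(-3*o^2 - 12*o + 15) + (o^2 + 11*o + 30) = -2*o^2 - o + 45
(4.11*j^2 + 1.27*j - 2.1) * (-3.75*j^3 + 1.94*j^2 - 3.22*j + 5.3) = -15.4125*j^5 + 3.2109*j^4 - 2.8954*j^3 + 13.6196*j^2 + 13.493*j - 11.13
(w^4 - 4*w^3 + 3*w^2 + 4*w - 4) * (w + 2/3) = w^5 - 10*w^4/3 + w^3/3 + 6*w^2 - 4*w/3 - 8/3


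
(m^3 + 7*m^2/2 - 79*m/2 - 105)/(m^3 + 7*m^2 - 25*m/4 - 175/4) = 2*(m - 6)/(2*m - 5)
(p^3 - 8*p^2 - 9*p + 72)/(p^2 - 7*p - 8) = (p^2 - 9)/(p + 1)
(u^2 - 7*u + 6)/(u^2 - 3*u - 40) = (-u^2 + 7*u - 6)/(-u^2 + 3*u + 40)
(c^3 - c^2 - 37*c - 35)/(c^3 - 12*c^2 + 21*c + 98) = (c^2 + 6*c + 5)/(c^2 - 5*c - 14)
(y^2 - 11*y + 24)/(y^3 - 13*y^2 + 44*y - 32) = (y - 3)/(y^2 - 5*y + 4)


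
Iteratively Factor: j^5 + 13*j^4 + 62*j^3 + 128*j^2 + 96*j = (j + 4)*(j^4 + 9*j^3 + 26*j^2 + 24*j) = (j + 2)*(j + 4)*(j^3 + 7*j^2 + 12*j) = j*(j + 2)*(j + 4)*(j^2 + 7*j + 12) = j*(j + 2)*(j + 4)^2*(j + 3)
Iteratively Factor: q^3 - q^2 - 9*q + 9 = (q + 3)*(q^2 - 4*q + 3) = (q - 1)*(q + 3)*(q - 3)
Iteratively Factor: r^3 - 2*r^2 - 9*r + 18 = (r - 3)*(r^2 + r - 6) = (r - 3)*(r - 2)*(r + 3)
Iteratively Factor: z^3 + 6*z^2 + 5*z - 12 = (z + 4)*(z^2 + 2*z - 3) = (z - 1)*(z + 4)*(z + 3)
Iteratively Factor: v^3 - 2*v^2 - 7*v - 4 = (v + 1)*(v^2 - 3*v - 4) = (v + 1)^2*(v - 4)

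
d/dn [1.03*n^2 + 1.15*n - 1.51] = 2.06*n + 1.15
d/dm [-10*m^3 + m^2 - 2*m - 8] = -30*m^2 + 2*m - 2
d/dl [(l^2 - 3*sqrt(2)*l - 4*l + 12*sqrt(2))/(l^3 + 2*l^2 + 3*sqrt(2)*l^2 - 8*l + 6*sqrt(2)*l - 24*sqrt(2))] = (-l^4 + 8*l^3 + 6*sqrt(2)*l^3 - 12*sqrt(2)*l^2 + 18*l^2 - 144*l - 96*sqrt(2)*l + 192*sqrt(2))/(l^6 + 4*l^5 + 6*sqrt(2)*l^5 + 6*l^4 + 24*sqrt(2)*l^4 - 72*sqrt(2)*l^3 + 40*l^3 - 192*sqrt(2)*l^2 - 152*l^2 - 576*l + 384*sqrt(2)*l + 1152)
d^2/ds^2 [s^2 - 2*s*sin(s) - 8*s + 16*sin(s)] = 2*s*sin(s) - 16*sin(s) - 4*cos(s) + 2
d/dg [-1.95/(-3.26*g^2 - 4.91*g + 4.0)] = (-12.714*g - 9.5745)/(3.26*g^2 + 4.91*g - 4.0)^2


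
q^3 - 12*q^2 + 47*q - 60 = (q - 5)*(q - 4)*(q - 3)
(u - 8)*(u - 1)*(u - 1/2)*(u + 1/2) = u^4 - 9*u^3 + 31*u^2/4 + 9*u/4 - 2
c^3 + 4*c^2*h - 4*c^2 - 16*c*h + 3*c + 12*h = (c - 3)*(c - 1)*(c + 4*h)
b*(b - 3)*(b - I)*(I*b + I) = I*b^4 + b^3 - 2*I*b^3 - 2*b^2 - 3*I*b^2 - 3*b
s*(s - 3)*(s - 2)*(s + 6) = s^4 + s^3 - 24*s^2 + 36*s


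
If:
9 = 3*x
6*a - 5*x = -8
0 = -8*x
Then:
No Solution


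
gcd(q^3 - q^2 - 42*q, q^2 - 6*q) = q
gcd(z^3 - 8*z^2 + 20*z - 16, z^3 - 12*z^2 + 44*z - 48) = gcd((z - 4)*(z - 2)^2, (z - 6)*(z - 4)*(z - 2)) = z^2 - 6*z + 8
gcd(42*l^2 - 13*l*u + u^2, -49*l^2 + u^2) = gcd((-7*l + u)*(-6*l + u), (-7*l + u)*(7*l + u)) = -7*l + u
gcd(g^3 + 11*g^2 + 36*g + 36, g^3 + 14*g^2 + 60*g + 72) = g^2 + 8*g + 12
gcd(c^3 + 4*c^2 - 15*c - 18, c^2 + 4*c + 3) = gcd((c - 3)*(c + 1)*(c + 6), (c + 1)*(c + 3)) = c + 1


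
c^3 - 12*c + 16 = (c - 2)^2*(c + 4)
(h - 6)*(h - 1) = h^2 - 7*h + 6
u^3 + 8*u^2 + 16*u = u*(u + 4)^2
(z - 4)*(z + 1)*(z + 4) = z^3 + z^2 - 16*z - 16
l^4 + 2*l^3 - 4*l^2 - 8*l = l*(l - 2)*(l + 2)^2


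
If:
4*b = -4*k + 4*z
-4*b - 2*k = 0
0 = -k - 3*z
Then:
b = 0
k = 0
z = 0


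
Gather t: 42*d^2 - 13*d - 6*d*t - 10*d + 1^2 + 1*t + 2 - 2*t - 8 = 42*d^2 - 23*d + t*(-6*d - 1) - 5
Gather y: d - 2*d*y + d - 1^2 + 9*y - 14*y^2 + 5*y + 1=2*d - 14*y^2 + y*(14 - 2*d)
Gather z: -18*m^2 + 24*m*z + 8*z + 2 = -18*m^2 + z*(24*m + 8) + 2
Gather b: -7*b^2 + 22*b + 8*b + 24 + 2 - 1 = -7*b^2 + 30*b + 25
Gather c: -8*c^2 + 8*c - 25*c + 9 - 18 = -8*c^2 - 17*c - 9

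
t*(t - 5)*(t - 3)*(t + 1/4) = t^4 - 31*t^3/4 + 13*t^2 + 15*t/4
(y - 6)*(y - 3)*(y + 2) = y^3 - 7*y^2 + 36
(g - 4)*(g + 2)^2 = g^3 - 12*g - 16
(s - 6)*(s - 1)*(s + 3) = s^3 - 4*s^2 - 15*s + 18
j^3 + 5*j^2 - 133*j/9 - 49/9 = (j - 7/3)*(j + 1/3)*(j + 7)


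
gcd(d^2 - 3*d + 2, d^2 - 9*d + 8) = d - 1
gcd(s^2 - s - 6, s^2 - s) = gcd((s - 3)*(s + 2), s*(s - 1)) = 1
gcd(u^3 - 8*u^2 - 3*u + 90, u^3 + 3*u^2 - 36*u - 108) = u^2 - 3*u - 18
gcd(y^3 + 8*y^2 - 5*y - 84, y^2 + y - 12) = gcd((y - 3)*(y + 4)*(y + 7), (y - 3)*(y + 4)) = y^2 + y - 12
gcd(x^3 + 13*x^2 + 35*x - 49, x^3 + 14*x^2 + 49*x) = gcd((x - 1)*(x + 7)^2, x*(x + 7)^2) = x^2 + 14*x + 49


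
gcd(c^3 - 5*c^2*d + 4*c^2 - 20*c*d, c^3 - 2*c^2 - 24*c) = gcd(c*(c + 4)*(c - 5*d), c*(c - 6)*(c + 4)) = c^2 + 4*c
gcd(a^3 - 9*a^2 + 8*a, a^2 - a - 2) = 1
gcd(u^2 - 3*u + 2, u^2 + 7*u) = 1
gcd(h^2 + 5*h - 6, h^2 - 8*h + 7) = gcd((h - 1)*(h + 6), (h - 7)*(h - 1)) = h - 1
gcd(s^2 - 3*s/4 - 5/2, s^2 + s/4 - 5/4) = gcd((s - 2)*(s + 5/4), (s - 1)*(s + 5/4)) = s + 5/4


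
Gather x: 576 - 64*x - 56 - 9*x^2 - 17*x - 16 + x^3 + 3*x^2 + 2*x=x^3 - 6*x^2 - 79*x + 504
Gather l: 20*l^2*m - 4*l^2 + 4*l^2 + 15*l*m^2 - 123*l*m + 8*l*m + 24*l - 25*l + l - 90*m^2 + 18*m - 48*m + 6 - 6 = 20*l^2*m + l*(15*m^2 - 115*m) - 90*m^2 - 30*m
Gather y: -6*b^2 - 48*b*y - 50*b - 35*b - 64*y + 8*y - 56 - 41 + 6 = -6*b^2 - 85*b + y*(-48*b - 56) - 91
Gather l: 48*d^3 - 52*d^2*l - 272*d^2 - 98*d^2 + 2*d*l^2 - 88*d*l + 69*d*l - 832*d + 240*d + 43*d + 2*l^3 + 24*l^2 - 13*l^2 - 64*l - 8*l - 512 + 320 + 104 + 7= 48*d^3 - 370*d^2 - 549*d + 2*l^3 + l^2*(2*d + 11) + l*(-52*d^2 - 19*d - 72) - 81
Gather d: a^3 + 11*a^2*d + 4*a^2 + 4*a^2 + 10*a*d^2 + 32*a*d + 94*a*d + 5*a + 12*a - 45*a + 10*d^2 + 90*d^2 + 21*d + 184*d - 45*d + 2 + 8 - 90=a^3 + 8*a^2 - 28*a + d^2*(10*a + 100) + d*(11*a^2 + 126*a + 160) - 80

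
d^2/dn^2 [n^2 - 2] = 2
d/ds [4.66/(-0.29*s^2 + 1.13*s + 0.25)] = (2.7028*s - 5.2658)/(-0.29*s^2 + 1.13*s + 0.25)^2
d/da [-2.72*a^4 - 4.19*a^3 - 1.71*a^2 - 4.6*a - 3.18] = -10.88*a^3 - 12.57*a^2 - 3.42*a - 4.6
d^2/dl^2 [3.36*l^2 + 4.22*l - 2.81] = 6.72000000000000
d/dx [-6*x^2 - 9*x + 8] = -12*x - 9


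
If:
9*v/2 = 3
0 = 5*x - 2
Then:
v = 2/3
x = 2/5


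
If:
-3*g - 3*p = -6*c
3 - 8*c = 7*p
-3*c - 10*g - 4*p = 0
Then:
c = 18/209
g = -3/19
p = 69/209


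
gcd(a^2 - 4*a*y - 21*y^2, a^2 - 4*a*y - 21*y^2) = -a^2 + 4*a*y + 21*y^2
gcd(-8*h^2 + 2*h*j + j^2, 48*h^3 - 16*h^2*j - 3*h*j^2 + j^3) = 4*h + j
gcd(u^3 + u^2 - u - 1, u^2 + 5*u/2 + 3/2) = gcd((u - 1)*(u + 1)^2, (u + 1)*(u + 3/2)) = u + 1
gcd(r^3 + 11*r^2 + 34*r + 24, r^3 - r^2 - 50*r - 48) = r^2 + 7*r + 6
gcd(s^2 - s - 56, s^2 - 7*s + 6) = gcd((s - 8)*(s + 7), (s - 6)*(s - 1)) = 1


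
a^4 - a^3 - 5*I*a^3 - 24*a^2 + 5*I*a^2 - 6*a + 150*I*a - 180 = (a - 6)*(a + 5)*(a - 6*I)*(a + I)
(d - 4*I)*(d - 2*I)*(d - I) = d^3 - 7*I*d^2 - 14*d + 8*I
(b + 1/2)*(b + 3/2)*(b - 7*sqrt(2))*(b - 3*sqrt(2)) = b^4 - 10*sqrt(2)*b^3 + 2*b^3 - 20*sqrt(2)*b^2 + 171*b^2/4 - 15*sqrt(2)*b/2 + 84*b + 63/2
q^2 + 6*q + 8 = (q + 2)*(q + 4)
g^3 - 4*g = g*(g - 2)*(g + 2)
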